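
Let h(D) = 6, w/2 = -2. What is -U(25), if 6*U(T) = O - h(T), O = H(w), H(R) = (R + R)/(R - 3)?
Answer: 17/21 ≈ 0.80952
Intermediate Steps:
w = -4 (w = 2*(-2) = -4)
H(R) = 2*R/(-3 + R) (H(R) = (2*R)/(-3 + R) = 2*R/(-3 + R))
O = 8/7 (O = 2*(-4)/(-3 - 4) = 2*(-4)/(-7) = 2*(-4)*(-⅐) = 8/7 ≈ 1.1429)
U(T) = -17/21 (U(T) = (8/7 - 1*6)/6 = (8/7 - 6)/6 = (⅙)*(-34/7) = -17/21)
-U(25) = -1*(-17/21) = 17/21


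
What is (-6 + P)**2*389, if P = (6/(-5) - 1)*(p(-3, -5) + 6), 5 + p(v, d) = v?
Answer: 24896/25 ≈ 995.84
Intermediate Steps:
p(v, d) = -5 + v
P = 22/5 (P = (6/(-5) - 1)*((-5 - 3) + 6) = (6*(-1/5) - 1)*(-8 + 6) = (-6/5 - 1)*(-2) = -11/5*(-2) = 22/5 ≈ 4.4000)
(-6 + P)**2*389 = (-6 + 22/5)**2*389 = (-8/5)**2*389 = (64/25)*389 = 24896/25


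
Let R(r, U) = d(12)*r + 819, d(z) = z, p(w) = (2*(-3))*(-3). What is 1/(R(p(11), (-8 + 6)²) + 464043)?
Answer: 1/465078 ≈ 2.1502e-6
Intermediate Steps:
p(w) = 18 (p(w) = -6*(-3) = 18)
R(r, U) = 819 + 12*r (R(r, U) = 12*r + 819 = 819 + 12*r)
1/(R(p(11), (-8 + 6)²) + 464043) = 1/((819 + 12*18) + 464043) = 1/((819 + 216) + 464043) = 1/(1035 + 464043) = 1/465078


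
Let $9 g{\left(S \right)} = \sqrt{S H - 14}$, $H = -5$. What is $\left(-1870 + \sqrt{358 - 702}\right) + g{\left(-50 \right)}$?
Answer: $-1870 + \frac{2 \sqrt{59}}{9} + 2 i \sqrt{86} \approx -1868.3 + 18.547 i$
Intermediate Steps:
$g{\left(S \right)} = \frac{\sqrt{-14 - 5 S}}{9}$ ($g{\left(S \right)} = \frac{\sqrt{S \left(-5\right) - 14}}{9} = \frac{\sqrt{- 5 S - 14}}{9} = \frac{\sqrt{-14 - 5 S}}{9}$)
$\left(-1870 + \sqrt{358 - 702}\right) + g{\left(-50 \right)} = \left(-1870 + \sqrt{358 - 702}\right) + \frac{\sqrt{-14 - -250}}{9} = \left(-1870 + \sqrt{-344}\right) + \frac{\sqrt{-14 + 250}}{9} = \left(-1870 + 2 i \sqrt{86}\right) + \frac{\sqrt{236}}{9} = \left(-1870 + 2 i \sqrt{86}\right) + \frac{2 \sqrt{59}}{9} = -1870 + \frac{2 \sqrt{59}}{9} + 2 i \sqrt{86}$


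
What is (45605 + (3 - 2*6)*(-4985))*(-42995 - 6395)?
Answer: -4468313300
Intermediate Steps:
(45605 + (3 - 2*6)*(-4985))*(-42995 - 6395) = (45605 + (3 - 12)*(-4985))*(-49390) = (45605 - 9*(-4985))*(-49390) = (45605 + 44865)*(-49390) = 90470*(-49390) = -4468313300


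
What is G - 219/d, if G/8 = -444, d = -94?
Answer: -333669/94 ≈ -3549.7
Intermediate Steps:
G = -3552 (G = 8*(-444) = -3552)
G - 219/d = -3552 - 219/(-94) = -3552 - 219*(-1/94) = -3552 + 219/94 = -333669/94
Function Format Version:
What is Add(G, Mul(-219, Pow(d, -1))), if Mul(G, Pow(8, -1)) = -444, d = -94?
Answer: Rational(-333669, 94) ≈ -3549.7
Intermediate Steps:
G = -3552 (G = Mul(8, -444) = -3552)
Add(G, Mul(-219, Pow(d, -1))) = Add(-3552, Mul(-219, Pow(-94, -1))) = Add(-3552, Mul(-219, Rational(-1, 94))) = Add(-3552, Rational(219, 94)) = Rational(-333669, 94)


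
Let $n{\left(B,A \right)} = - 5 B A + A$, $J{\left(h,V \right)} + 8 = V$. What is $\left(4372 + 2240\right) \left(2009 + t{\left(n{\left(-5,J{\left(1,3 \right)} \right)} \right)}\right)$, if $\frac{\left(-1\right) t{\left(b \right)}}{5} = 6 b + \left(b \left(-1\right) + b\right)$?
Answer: $39070308$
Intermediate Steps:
$J{\left(h,V \right)} = -8 + V$
$n{\left(B,A \right)} = A - 5 A B$ ($n{\left(B,A \right)} = - 5 A B + A = A - 5 A B$)
$t{\left(b \right)} = - 30 b$ ($t{\left(b \right)} = - 5 \left(6 b + \left(b \left(-1\right) + b\right)\right) = - 5 \left(6 b + \left(- b + b\right)\right) = - 5 \left(6 b + 0\right) = - 5 \cdot 6 b = - 30 b$)
$\left(4372 + 2240\right) \left(2009 + t{\left(n{\left(-5,J{\left(1,3 \right)} \right)} \right)}\right) = \left(4372 + 2240\right) \left(2009 - 30 \left(-8 + 3\right) \left(1 - -25\right)\right) = 6612 \left(2009 - 30 \left(- 5 \left(1 + 25\right)\right)\right) = 6612 \left(2009 - 30 \left(\left(-5\right) 26\right)\right) = 6612 \left(2009 - -3900\right) = 6612 \left(2009 + 3900\right) = 6612 \cdot 5909 = 39070308$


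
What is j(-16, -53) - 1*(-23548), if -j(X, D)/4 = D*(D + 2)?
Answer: 12736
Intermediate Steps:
j(X, D) = -4*D*(2 + D) (j(X, D) = -4*D*(D + 2) = -4*D*(2 + D))
j(-16, -53) - 1*(-23548) = -4*(-53)*(2 - 53) - 1*(-23548) = -4*(-53)*(-51) + 23548 = -10812 + 23548 = 12736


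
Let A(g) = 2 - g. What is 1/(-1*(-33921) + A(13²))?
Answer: 1/33754 ≈ 2.9626e-5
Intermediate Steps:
1/(-1*(-33921) + A(13²)) = 1/(-1*(-33921) + (2 - 1*13²)) = 1/(33921 + (2 - 1*169)) = 1/(33921 + (2 - 169)) = 1/(33921 - 167) = 1/33754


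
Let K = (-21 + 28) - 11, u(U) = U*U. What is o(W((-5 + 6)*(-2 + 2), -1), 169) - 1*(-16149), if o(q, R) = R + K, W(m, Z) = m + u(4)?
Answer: 16314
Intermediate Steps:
u(U) = U²
K = -4 (K = 7 - 11 = -4)
W(m, Z) = 16 + m (W(m, Z) = m + 4² = m + 16 = 16 + m)
o(q, R) = -4 + R (o(q, R) = R - 4 = -4 + R)
o(W((-5 + 6)*(-2 + 2), -1), 169) - 1*(-16149) = (-4 + 169) - 1*(-16149) = 165 + 16149 = 16314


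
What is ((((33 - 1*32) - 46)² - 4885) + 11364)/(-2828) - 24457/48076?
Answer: -169025/48076 ≈ -3.5158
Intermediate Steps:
((((33 - 1*32) - 46)² - 4885) + 11364)/(-2828) - 24457/48076 = ((((33 - 32) - 46)² - 4885) + 11364)*(-1/2828) - 24457*1/48076 = (((1 - 46)² - 4885) + 11364)*(-1/2828) - 24457/48076 = (((-45)² - 4885) + 11364)*(-1/2828) - 24457/48076 = ((2025 - 4885) + 11364)*(-1/2828) - 24457/48076 = (-2860 + 11364)*(-1/2828) - 24457/48076 = 8504*(-1/2828) - 24457/48076 = -2126/707 - 24457/48076 = -169025/48076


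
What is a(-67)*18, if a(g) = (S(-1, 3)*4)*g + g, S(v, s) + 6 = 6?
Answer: -1206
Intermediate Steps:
S(v, s) = 0 (S(v, s) = -6 + 6 = 0)
a(g) = g (a(g) = (0*4)*g + g = 0*g + g = 0 + g = g)
a(-67)*18 = -67*18 = -1206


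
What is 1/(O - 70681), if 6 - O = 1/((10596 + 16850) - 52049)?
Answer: -24603/1738817024 ≈ -1.4149e-5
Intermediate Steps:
O = 147619/24603 (O = 6 - 1/((10596 + 16850) - 52049) = 6 - 1/(27446 - 52049) = 6 - 1/(-24603) = 6 - 1*(-1/24603) = 6 + 1/24603 = 147619/24603 ≈ 6.0000)
1/(O - 70681) = 1/(147619/24603 - 70681) = 1/(-1738817024/24603) = -24603/1738817024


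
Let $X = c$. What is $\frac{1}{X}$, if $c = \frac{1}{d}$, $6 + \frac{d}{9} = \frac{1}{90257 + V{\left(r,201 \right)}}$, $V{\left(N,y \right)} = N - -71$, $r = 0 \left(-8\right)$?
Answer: $- \frac{4877703}{90328} \approx -54.0$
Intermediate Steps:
$r = 0$
$V{\left(N,y \right)} = 71 + N$ ($V{\left(N,y \right)} = N + 71 = 71 + N$)
$d = - \frac{4877703}{90328}$ ($d = -54 + \frac{9}{90257 + \left(71 + 0\right)} = -54 + \frac{9}{90257 + 71} = -54 + \frac{9}{90328} = - \frac{4877703}{90328} \approx -54.0$)
$c = - \frac{90328}{4877703}$ ($c = \frac{1}{- \frac{4877703}{90328}} = - \frac{90328}{4877703} \approx -0.018519$)
$X = - \frac{90328}{4877703} \approx -0.018519$
$\frac{1}{X} = \frac{1}{- \frac{90328}{4877703}} = - \frac{4877703}{90328}$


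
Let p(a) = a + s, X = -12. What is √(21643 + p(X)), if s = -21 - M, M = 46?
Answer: 6*√599 ≈ 146.85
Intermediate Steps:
s = -67 (s = -21 - 1*46 = -21 - 46 = -67)
p(a) = -67 + a (p(a) = a - 67 = -67 + a)
√(21643 + p(X)) = √(21643 + (-67 - 12)) = √(21643 - 79) = √21564 = 6*√599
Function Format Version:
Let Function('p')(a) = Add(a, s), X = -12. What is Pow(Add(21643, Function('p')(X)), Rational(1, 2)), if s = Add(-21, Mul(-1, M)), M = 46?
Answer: Mul(6, Pow(599, Rational(1, 2))) ≈ 146.85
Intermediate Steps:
s = -67 (s = Add(-21, Mul(-1, 46)) = Add(-21, -46) = -67)
Function('p')(a) = Add(-67, a) (Function('p')(a) = Add(a, -67) = Add(-67, a))
Pow(Add(21643, Function('p')(X)), Rational(1, 2)) = Pow(Add(21643, Add(-67, -12)), Rational(1, 2)) = Pow(Add(21643, -79), Rational(1, 2)) = Pow(21564, Rational(1, 2)) = Mul(6, Pow(599, Rational(1, 2)))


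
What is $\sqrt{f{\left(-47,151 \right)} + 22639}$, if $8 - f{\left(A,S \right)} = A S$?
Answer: $52 \sqrt{11} \approx 172.46$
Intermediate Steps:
$f{\left(A,S \right)} = 8 - A S$
$\sqrt{f{\left(-47,151 \right)} + 22639} = \sqrt{\left(8 - \left(-47\right) 151\right) + 22639} = \sqrt{\left(8 + 7097\right) + 22639} = \sqrt{7105 + 22639} = \sqrt{29744} = 52 \sqrt{11}$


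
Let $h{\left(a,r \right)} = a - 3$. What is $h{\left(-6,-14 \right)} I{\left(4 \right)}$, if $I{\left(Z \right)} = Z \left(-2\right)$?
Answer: $72$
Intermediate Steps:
$I{\left(Z \right)} = - 2 Z$
$h{\left(a,r \right)} = -3 + a$ ($h{\left(a,r \right)} = a - 3 = -3 + a$)
$h{\left(-6,-14 \right)} I{\left(4 \right)} = \left(-3 - 6\right) \left(\left(-2\right) 4\right) = \left(-9\right) \left(-8\right) = 72$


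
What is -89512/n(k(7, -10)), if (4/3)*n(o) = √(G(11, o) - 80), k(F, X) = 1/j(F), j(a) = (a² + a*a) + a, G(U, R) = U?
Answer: 358048*I*√69/207 ≈ 14368.0*I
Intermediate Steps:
j(a) = a + 2*a² (j(a) = (a² + a²) + a = 2*a² + a = a + 2*a²)
k(F, X) = 1/(F*(1 + 2*F))
n(o) = 3*I*√69/4 (n(o) = 3*√(11 - 80)/4 = 3*√(-69)/4 = 3*(I*√69)/4 = 3*I*√69/4)
-89512/n(k(7, -10)) = -89512*(-4*I*√69/207) = -(-358048)*I*√69/207 = 358048*I*√69/207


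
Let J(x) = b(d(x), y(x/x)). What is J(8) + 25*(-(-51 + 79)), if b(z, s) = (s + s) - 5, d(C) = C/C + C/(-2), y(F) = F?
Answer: -703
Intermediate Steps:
d(C) = 1 - C/2 (d(C) = 1 + C*(-1/2) = 1 - C/2)
b(z, s) = -5 + 2*s (b(z, s) = 2*s - 5 = -5 + 2*s)
J(x) = -3 (J(x) = -5 + 2*(x/x) = -5 + 2*1 = -5 + 2 = -3)
J(8) + 25*(-(-51 + 79)) = -3 + 25*(-(-51 + 79)) = -3 + 25*(-1*28) = -3 + 25*(-28) = -3 - 700 = -703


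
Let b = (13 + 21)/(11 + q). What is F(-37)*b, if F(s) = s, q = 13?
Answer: -629/12 ≈ -52.417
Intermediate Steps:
b = 17/12 (b = (13 + 21)/(11 + 13) = 34/24 = 34*(1/24) = 17/12 ≈ 1.4167)
F(-37)*b = -37*17/12 = -629/12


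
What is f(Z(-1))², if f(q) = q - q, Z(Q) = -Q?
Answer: 0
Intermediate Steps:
f(q) = 0
f(Z(-1))² = 0² = 0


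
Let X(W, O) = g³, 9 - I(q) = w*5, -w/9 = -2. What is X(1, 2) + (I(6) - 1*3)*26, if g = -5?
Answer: -2309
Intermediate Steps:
w = 18 (w = -9*(-2) = 18)
I(q) = -81 (I(q) = 9 - 18*5 = 9 - 1*90 = 9 - 90 = -81)
X(W, O) = -125 (X(W, O) = (-5)³ = -125)
X(1, 2) + (I(6) - 1*3)*26 = -125 + (-81 - 1*3)*26 = -125 + (-81 - 3)*26 = -125 - 84*26 = -125 - 2184 = -2309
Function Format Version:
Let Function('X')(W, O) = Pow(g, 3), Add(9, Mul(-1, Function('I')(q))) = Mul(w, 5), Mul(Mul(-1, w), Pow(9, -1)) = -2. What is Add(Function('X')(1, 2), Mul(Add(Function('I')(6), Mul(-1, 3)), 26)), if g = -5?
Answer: -2309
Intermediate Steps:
w = 18 (w = Mul(-9, -2) = 18)
Function('I')(q) = -81 (Function('I')(q) = Add(9, Mul(-1, Mul(18, 5))) = Add(9, Mul(-1, 90)) = Add(9, -90) = -81)
Function('X')(W, O) = -125 (Function('X')(W, O) = Pow(-5, 3) = -125)
Add(Function('X')(1, 2), Mul(Add(Function('I')(6), Mul(-1, 3)), 26)) = Add(-125, Mul(Add(-81, Mul(-1, 3)), 26)) = Add(-125, Mul(Add(-81, -3), 26)) = Add(-125, Mul(-84, 26)) = Add(-125, -2184) = -2309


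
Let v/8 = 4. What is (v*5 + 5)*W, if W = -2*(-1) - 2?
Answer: 0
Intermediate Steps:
v = 32 (v = 8*4 = 32)
W = 0 (W = 2 - 2 = 0)
(v*5 + 5)*W = (32*5 + 5)*0 = (160 + 5)*0 = 165*0 = 0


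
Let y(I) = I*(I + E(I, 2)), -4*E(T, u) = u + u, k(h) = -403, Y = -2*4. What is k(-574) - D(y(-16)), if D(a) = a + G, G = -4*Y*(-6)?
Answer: -483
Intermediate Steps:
Y = -8
E(T, u) = -u/2 (E(T, u) = -(u + u)/4 = -u/2)
G = -192 (G = -4*(-8)*(-6) = 32*(-6) = -192)
y(I) = I*(-1 + I) (y(I) = I*(I - 1/2*2) = I*(I - 1) = I*(-1 + I))
D(a) = -192 + a (D(a) = a - 192 = -192 + a)
k(-574) - D(y(-16)) = -403 - (-192 - 16*(-1 - 16)) = -403 - (-192 - 16*(-17)) = -403 - (-192 + 272) = -403 - 1*80 = -403 - 80 = -483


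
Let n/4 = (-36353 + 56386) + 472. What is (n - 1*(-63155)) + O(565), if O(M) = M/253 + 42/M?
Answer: 20752370226/142945 ≈ 1.4518e+5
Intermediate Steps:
O(M) = 42/M + M/253 (O(M) = M*(1/253) + 42/M = M/253 + 42/M = 42/M + M/253)
n = 82020 (n = 4*((-36353 + 56386) + 472) = 4*(20033 + 472) = 4*20505 = 82020)
(n - 1*(-63155)) + O(565) = (82020 - 1*(-63155)) + (42/565 + (1/253)*565) = (82020 + 63155) + (42*(1/565) + 565/253) = 145175 + (42/565 + 565/253) = 145175 + 329851/142945 = 20752370226/142945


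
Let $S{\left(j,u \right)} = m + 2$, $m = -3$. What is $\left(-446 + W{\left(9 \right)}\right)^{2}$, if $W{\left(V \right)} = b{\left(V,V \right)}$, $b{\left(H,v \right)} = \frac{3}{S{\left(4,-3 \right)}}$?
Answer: $201601$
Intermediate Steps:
$S{\left(j,u \right)} = -1$ ($S{\left(j,u \right)} = -3 + 2 = -1$)
$b{\left(H,v \right)} = -3$ ($b{\left(H,v \right)} = \frac{3}{-1} = 3 \left(-1\right) = -3$)
$W{\left(V \right)} = -3$
$\left(-446 + W{\left(9 \right)}\right)^{2} = \left(-446 - 3\right)^{2} = \left(-449\right)^{2} = 201601$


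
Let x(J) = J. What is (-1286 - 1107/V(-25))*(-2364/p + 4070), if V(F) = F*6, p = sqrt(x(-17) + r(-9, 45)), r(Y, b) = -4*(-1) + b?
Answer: -26019917/5 + 37783221*sqrt(2)/100 ≈ -4.6696e+6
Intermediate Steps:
r(Y, b) = 4 + b
p = 4*sqrt(2) (p = sqrt(-17 + (4 + 45)) = sqrt(-17 + 49) = sqrt(32) = 4*sqrt(2) ≈ 5.6569)
V(F) = 6*F
(-1286 - 1107/V(-25))*(-2364/p + 4070) = (-1286 - 1107/(6*(-25)))*(-2364*sqrt(2)/8 + 4070) = (-1286 - 1107/(-150))*(-591*sqrt(2)/2 + 4070) = (-1286 - 1107*(-1/150))*(-591*sqrt(2)/2 + 4070) = (-1286 + 369/50)*(4070 - 591*sqrt(2)/2) = -63931*(4070 - 591*sqrt(2)/2)/50 = -26019917/5 + 37783221*sqrt(2)/100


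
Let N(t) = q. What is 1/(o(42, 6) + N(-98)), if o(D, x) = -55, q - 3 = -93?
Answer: -1/145 ≈ -0.0068966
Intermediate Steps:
q = -90 (q = 3 - 93 = -90)
N(t) = -90
1/(o(42, 6) + N(-98)) = 1/(-55 - 90) = 1/(-145) = -1/145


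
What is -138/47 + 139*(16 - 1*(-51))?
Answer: 437573/47 ≈ 9310.1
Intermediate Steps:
-138/47 + 139*(16 - 1*(-51)) = -138*1/47 + 139*(16 + 51) = -138/47 + 139*67 = -138/47 + 9313 = 437573/47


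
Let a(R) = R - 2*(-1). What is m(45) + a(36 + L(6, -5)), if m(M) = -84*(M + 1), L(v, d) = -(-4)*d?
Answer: -3846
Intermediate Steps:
L(v, d) = 4*d
m(M) = -84 - 84*M (m(M) = -84*(1 + M) = -84 - 84*M)
a(R) = 2 + R (a(R) = R + 2 = 2 + R)
m(45) + a(36 + L(6, -5)) = (-84 - 84*45) + (2 + (36 + 4*(-5))) = (-84 - 3780) + (2 + (36 - 20)) = -3864 + (2 + 16) = -3864 + 18 = -3846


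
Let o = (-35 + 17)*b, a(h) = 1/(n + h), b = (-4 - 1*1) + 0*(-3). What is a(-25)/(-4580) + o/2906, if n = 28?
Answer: 616847/19964220 ≈ 0.030898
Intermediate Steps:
b = -5 (b = (-4 - 1) + 0 = -5 + 0 = -5)
a(h) = 1/(28 + h)
o = 90 (o = (-35 + 17)*(-5) = -18*(-5) = 90)
a(-25)/(-4580) + o/2906 = 1/((28 - 25)*(-4580)) + 90/2906 = -1/4580/3 + 90*(1/2906) = (1/3)*(-1/4580) + 45/1453 = -1/13740 + 45/1453 = 616847/19964220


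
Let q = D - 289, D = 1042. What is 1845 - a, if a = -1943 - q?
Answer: 4541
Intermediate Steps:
q = 753 (q = 1042 - 289 = 753)
a = -2696 (a = -1943 - 1*753 = -1943 - 753 = -2696)
1845 - a = 1845 - 1*(-2696) = 1845 + 2696 = 4541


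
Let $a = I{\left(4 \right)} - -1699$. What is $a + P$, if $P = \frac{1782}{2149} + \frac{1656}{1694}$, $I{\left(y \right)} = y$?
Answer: $\frac{443299205}{260029} \approx 1704.8$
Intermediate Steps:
$P = \frac{469818}{260029}$ ($P = 1782 \cdot \frac{1}{2149} + 1656 \cdot \frac{1}{1694} = \frac{1782}{2149} + \frac{828}{847} = \frac{469818}{260029} \approx 1.8068$)
$a = 1703$ ($a = 4 - -1699 = 4 + 1699 = 1703$)
$a + P = 1703 + \frac{469818}{260029} = \frac{443299205}{260029}$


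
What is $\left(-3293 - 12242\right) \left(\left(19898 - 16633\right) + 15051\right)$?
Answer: $-284539060$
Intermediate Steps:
$\left(-3293 - 12242\right) \left(\left(19898 - 16633\right) + 15051\right) = - 15535 \left(3265 + 15051\right) = \left(-15535\right) 18316 = -284539060$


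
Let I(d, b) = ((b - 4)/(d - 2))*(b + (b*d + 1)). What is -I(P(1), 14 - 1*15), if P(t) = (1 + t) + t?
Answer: -15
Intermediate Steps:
P(t) = 1 + 2*t
I(d, b) = (-4 + b)*(1 + b + b*d)/(-2 + d) (I(d, b) = ((-4 + b)/(-2 + d))*(b + (1 + b*d)) = ((-4 + b)/(-2 + d))*(1 + b + b*d) = (-4 + b)*(1 + b + b*d)/(-2 + d))
-I(P(1), 14 - 1*15) = -(-4 + (14 - 1*15)**2 - 3*(14 - 1*15) + (1 + 2*1)*(14 - 1*15)**2 - 4*(14 - 1*15)*(1 + 2*1))/(-2 + (1 + 2*1)) = -(-4 + (14 - 15)**2 - 3*(14 - 15) + (1 + 2)*(14 - 15)**2 - 4*(14 - 15)*(1 + 2))/(-2 + (1 + 2)) = -(-4 + (-1)**2 - 3*(-1) + 3*(-1)**2 - 4*(-1)*3)/(-2 + 3) = -(-4 + 1 + 3 + 3*1 + 12)/1 = -(-4 + 1 + 3 + 3 + 12) = -15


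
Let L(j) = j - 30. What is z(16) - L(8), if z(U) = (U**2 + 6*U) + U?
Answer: 390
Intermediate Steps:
L(j) = -30 + j
z(U) = U**2 + 7*U
z(16) - L(8) = 16*(7 + 16) - (-30 + 8) = 16*23 - 1*(-22) = 368 + 22 = 390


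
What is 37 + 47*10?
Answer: 507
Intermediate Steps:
37 + 47*10 = 37 + 470 = 507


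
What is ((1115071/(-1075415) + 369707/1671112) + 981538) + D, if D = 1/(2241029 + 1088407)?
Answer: 133476988379028360924787/135987704292780120 ≈ 9.8154e+5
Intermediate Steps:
D = 1/3329436 ≈ 3.0035e-7
((1115071/(-1075415) + 369707/1671112) + 981538) + D = ((1115071/(-1075415) + 369707/1671112) + 981538) + 1/3329436 = ((1115071*(-1/1075415) + 369707*(1/1671112)) + 981538) + 1/3329436 = ((-1115071/1075415 + 369707/1671112) + 981538) + 1/3329436 = (-1465820075547/1797138911480 + 981538) + 1/3329436 = 1763958667076180693/1797138911480 + 1/3329436 = 133476988379028360924787/135987704292780120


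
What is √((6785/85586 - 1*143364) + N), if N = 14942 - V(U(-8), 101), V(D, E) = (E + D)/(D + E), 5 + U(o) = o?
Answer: I*√940693193503498/85586 ≈ 358.36*I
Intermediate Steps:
U(o) = -5 + o
V(D, E) = 1 (V(D, E) = (D + E)/(D + E) = 1)
N = 14941 (N = 14942 - 1*1 = 14942 - 1 = 14941)
√((6785/85586 - 1*143364) + N) = √((6785/85586 - 1*143364) + 14941) = √((6785*(1/85586) - 143364) + 14941) = √((6785/85586 - 143364) + 14941) = √(-12269944519/85586 + 14941) = √(-10991204093/85586) = I*√940693193503498/85586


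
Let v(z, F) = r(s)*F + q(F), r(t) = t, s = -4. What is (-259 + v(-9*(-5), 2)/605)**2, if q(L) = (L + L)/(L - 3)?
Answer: 24557083849/366025 ≈ 67091.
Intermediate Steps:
q(L) = 2*L/(-3 + L) (q(L) = (2*L)/(-3 + L) = 2*L/(-3 + L))
v(z, F) = -4*F + 2*F/(-3 + F)
(-259 + v(-9*(-5), 2)/605)**2 = (-259 + (2*2*(7 - 2*2)/(-3 + 2))/605)**2 = (-259 + (2*2*(7 - 4)/(-1))*(1/605))**2 = (-259 + (2*2*(-1)*3)*(1/605))**2 = (-259 - 12*1/605)**2 = (-259 - 12/605)**2 = (-156707/605)**2 = 24557083849/366025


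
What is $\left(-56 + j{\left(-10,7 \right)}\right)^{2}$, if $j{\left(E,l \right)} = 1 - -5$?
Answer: $2500$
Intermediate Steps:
$j{\left(E,l \right)} = 6$ ($j{\left(E,l \right)} = 1 + 5 = 6$)
$\left(-56 + j{\left(-10,7 \right)}\right)^{2} = \left(-56 + 6\right)^{2} = \left(-50\right)^{2} = 2500$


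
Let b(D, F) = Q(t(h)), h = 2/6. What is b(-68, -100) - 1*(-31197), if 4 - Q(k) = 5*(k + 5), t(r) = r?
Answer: 93523/3 ≈ 31174.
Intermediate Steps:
h = 1/3 (h = 2*(1/6) = 1/3 ≈ 0.33333)
Q(k) = -21 - 5*k (Q(k) = 4 - 5*(k + 5) = 4 - 5*(5 + k) = 4 - (25 + 5*k) = 4 + (-25 - 5*k) = -21 - 5*k)
b(D, F) = -68/3 (b(D, F) = -21 - 5*1/3 = -21 - 5/3 = -68/3)
b(-68, -100) - 1*(-31197) = -68/3 - 1*(-31197) = -68/3 + 31197 = 93523/3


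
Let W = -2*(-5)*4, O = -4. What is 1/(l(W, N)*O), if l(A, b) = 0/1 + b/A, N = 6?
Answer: -5/3 ≈ -1.6667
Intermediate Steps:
W = 40 (W = 10*4 = 40)
l(A, b) = b/A (l(A, b) = 0*1 + b/A = 0 + b/A = b/A)
1/(l(W, N)*O) = 1/((6/40)*(-4)) = 1/((6*(1/40))*(-4)) = 1/((3/20)*(-4)) = 1/(-⅗) = -5/3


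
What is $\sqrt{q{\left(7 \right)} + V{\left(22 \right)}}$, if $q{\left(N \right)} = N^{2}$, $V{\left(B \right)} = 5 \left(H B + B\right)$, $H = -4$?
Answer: $i \sqrt{281} \approx 16.763 i$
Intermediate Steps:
$V{\left(B \right)} = - 15 B$ ($V{\left(B \right)} = 5 \left(- 4 B + B\right) = 5 \left(- 3 B\right) = - 15 B$)
$\sqrt{q{\left(7 \right)} + V{\left(22 \right)}} = \sqrt{7^{2} - 330} = \sqrt{49 - 330} = \sqrt{-281} = i \sqrt{281}$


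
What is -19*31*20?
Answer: -11780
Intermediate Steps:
-19*31*20 = -589*20 = -11780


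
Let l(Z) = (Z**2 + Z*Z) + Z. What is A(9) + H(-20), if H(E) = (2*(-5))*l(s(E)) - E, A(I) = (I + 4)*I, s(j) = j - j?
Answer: 137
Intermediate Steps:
s(j) = 0
l(Z) = Z + 2*Z**2 (l(Z) = (Z**2 + Z**2) + Z = 2*Z**2 + Z = Z + 2*Z**2)
A(I) = I*(4 + I) (A(I) = (4 + I)*I = I*(4 + I))
H(E) = -E (H(E) = (2*(-5))*(0*(1 + 2*0)) - E = -0*(1 + 0) - E = -0 - E = -10*0 - E = 0 - E = -E)
A(9) + H(-20) = 9*(4 + 9) - 1*(-20) = 9*13 + 20 = 117 + 20 = 137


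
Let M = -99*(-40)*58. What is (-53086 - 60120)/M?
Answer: -56603/114840 ≈ -0.49289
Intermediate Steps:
M = 229680 (M = 3960*58 = 229680)
(-53086 - 60120)/M = (-53086 - 60120)/229680 = -113206*1/229680 = -56603/114840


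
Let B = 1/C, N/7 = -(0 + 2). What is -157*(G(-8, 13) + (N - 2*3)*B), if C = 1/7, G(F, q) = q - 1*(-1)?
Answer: 19782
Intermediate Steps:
G(F, q) = 1 + q (G(F, q) = q + 1 = 1 + q)
C = ⅐ (C = 1*(⅐) = ⅐ ≈ 0.14286)
N = -14 (N = 7*(-(0 + 2)) = 7*(-1*2) = 7*(-2) = -14)
B = 7 (B = 1/(⅐) = 7)
-157*(G(-8, 13) + (N - 2*3)*B) = -157*((1 + 13) + (-14 - 2*3)*7) = -157*(14 + (-14 - 6)*7) = -157*(14 - 20*7) = -157*(14 - 140) = -157*(-126) = 19782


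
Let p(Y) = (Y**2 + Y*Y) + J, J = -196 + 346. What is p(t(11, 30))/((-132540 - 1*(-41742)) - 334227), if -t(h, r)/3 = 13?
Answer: -1064/141675 ≈ -0.0075101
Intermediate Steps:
t(h, r) = -39 (t(h, r) = -3*13 = -39)
J = 150
p(Y) = 150 + 2*Y**2 (p(Y) = (Y**2 + Y*Y) + 150 = (Y**2 + Y**2) + 150 = 2*Y**2 + 150 = 150 + 2*Y**2)
p(t(11, 30))/((-132540 - 1*(-41742)) - 334227) = (150 + 2*(-39)**2)/((-132540 - 1*(-41742)) - 334227) = (150 + 2*1521)/((-132540 + 41742) - 334227) = (150 + 3042)/(-90798 - 334227) = 3192/(-425025) = 3192*(-1/425025) = -1064/141675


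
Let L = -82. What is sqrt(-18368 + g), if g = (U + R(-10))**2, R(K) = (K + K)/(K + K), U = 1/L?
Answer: I*sqrt(123499871)/82 ≈ 135.52*I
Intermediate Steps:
U = -1/82 (U = 1/(-82) = -1/82 ≈ -0.012195)
R(K) = 1 (R(K) = (2*K)/((2*K)) = (2*K)*(1/(2*K)) = 1)
g = 6561/6724 (g = (-1/82 + 1)**2 = (81/82)**2 = 6561/6724 ≈ 0.97576)
sqrt(-18368 + g) = sqrt(-18368 + 6561/6724) = sqrt(-123499871/6724) = I*sqrt(123499871)/82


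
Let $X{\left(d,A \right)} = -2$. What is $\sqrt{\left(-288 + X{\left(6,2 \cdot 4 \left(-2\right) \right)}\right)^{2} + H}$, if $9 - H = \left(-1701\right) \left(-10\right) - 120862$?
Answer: $\sqrt{187961} \approx 433.54$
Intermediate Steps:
$H = 103861$ ($H = 9 - \left(\left(-1701\right) \left(-10\right) - 120862\right) = 9 - \left(17010 - 120862\right) = 9 - -103852 = 9 + 103852 = 103861$)
$\sqrt{\left(-288 + X{\left(6,2 \cdot 4 \left(-2\right) \right)}\right)^{2} + H} = \sqrt{\left(-288 - 2\right)^{2} + 103861} = \sqrt{\left(-290\right)^{2} + 103861} = \sqrt{84100 + 103861} = \sqrt{187961}$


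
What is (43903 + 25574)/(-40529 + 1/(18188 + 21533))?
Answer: -2759695917/1609852408 ≈ -1.7143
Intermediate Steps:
(43903 + 25574)/(-40529 + 1/(18188 + 21533)) = 69477/(-40529 + 1/39721) = 69477/(-1609852408/39721) = 69477*(-39721/1609852408) = -2759695917/1609852408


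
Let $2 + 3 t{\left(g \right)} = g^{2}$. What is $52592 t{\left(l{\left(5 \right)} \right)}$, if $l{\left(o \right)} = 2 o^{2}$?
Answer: $\frac{131374816}{3} \approx 4.3792 \cdot 10^{7}$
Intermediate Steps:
$t{\left(g \right)} = - \frac{2}{3} + \frac{g^{2}}{3}$
$52592 t{\left(l{\left(5 \right)} \right)} = 52592 \left(- \frac{2}{3} + \frac{\left(2 \cdot 5^{2}\right)^{2}}{3}\right) = 52592 \left(- \frac{2}{3} + \frac{\left(2 \cdot 25\right)^{2}}{3}\right) = 52592 \left(- \frac{2}{3} + \frac{50^{2}}{3}\right) = 52592 \left(- \frac{2}{3} + \frac{1}{3} \cdot 2500\right) = 52592 \left(- \frac{2}{3} + \frac{2500}{3}\right) = 52592 \cdot \frac{2498}{3} = \frac{131374816}{3}$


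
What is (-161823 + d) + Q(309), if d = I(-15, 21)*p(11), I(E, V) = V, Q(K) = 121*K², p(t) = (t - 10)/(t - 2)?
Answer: 34174141/3 ≈ 1.1391e+7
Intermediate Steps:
p(t) = (-10 + t)/(-2 + t)
d = 7/3 (d = 21*((-10 + 11)/(-2 + 11)) = 21*(1/9) = 21*((⅑)*1) = 21*(⅑) = 7/3 ≈ 2.3333)
(-161823 + d) + Q(309) = (-161823 + 7/3) + 121*309² = -485462/3 + 121*95481 = -485462/3 + 11553201 = 34174141/3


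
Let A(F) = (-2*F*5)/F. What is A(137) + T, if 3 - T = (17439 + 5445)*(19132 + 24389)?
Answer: -995934571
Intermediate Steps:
A(F) = -10 (A(F) = (-10*F)/F = -10)
T = -995934561 (T = 3 - (17439 + 5445)*(19132 + 24389) = 3 - 22884*43521 = 3 - 1*995934564 = 3 - 995934564 = -995934561)
A(137) + T = -10 - 995934561 = -995934571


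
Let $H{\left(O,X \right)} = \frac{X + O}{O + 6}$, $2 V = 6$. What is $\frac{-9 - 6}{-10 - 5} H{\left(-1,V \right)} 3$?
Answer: $\frac{6}{5} \approx 1.2$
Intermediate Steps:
$V = 3$ ($V = \frac{1}{2} \cdot 6 = 3$)
$H{\left(O,X \right)} = \frac{O + X}{6 + O}$
$\frac{-9 - 6}{-10 - 5} H{\left(-1,V \right)} 3 = \frac{-9 - 6}{-10 - 5} \frac{-1 + 3}{6 - 1} \cdot 3 = - \frac{15}{-15} \cdot \frac{1}{5} \cdot 2 \cdot 3 = \left(-15\right) \left(- \frac{1}{15}\right) \frac{1}{5} \cdot 2 \cdot 3 = 1 \cdot \frac{2}{5} \cdot 3 = \frac{2}{5} \cdot 3 = \frac{6}{5}$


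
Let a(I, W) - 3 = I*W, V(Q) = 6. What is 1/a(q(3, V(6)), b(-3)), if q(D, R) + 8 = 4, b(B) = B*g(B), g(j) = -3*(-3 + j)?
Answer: 1/219 ≈ 0.0045662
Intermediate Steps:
g(j) = 9 - 3*j
b(B) = B*(9 - 3*B)
q(D, R) = -4 (q(D, R) = -8 + 4 = -4)
a(I, W) = 3 + I*W
1/a(q(3, V(6)), b(-3)) = 1/(3 - 12*(-3)*(3 - 1*(-3))) = 1/(3 - 12*(-3)*(3 + 3)) = 1/(3 - 12*(-3)*6) = 1/(3 - 4*(-54)) = 1/(3 + 216) = 1/219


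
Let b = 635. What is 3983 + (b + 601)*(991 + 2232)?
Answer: 3987611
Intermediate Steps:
3983 + (b + 601)*(991 + 2232) = 3983 + (635 + 601)*(991 + 2232) = 3983 + 1236*3223 = 3983 + 3983628 = 3987611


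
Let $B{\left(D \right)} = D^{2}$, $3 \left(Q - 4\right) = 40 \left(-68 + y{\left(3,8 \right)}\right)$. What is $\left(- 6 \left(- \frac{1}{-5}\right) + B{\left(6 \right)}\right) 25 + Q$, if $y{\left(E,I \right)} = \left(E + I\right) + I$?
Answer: $\frac{662}{3} \approx 220.67$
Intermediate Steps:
$y{\left(E,I \right)} = E + 2 I$
$Q = - \frac{1948}{3}$ ($Q = 4 + \frac{40 \left(-68 + \left(3 + 2 \cdot 8\right)\right)}{3} = 4 + \frac{40 \left(-68 + \left(3 + 16\right)\right)}{3} = 4 + \frac{40 \left(-68 + 19\right)}{3} = 4 + \frac{40 \left(-49\right)}{3} = 4 + \frac{1}{3} \left(-1960\right) = 4 - \frac{1960}{3} = - \frac{1948}{3} \approx -649.33$)
$\left(- 6 \left(- \frac{1}{-5}\right) + B{\left(6 \right)}\right) 25 + Q = \left(- 6 \left(- \frac{1}{-5}\right) + 6^{2}\right) 25 - \frac{1948}{3} = \left(- 6 \left(\left(-1\right) \left(- \frac{1}{5}\right)\right) + 36\right) 25 - \frac{1948}{3} = \left(\left(-6\right) \frac{1}{5} + 36\right) 25 - \frac{1948}{3} = \left(- \frac{6}{5} + 36\right) 25 - \frac{1948}{3} = \frac{174}{5} \cdot 25 - \frac{1948}{3} = 870 - \frac{1948}{3} = \frac{662}{3}$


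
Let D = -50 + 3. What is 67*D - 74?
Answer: -3223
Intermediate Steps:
D = -47
67*D - 74 = 67*(-47) - 74 = -3149 - 74 = -3223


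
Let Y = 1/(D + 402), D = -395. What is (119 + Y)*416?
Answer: 346944/7 ≈ 49563.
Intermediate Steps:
Y = 1/7 (Y = 1/(-395 + 402) = 1/7 ≈ 0.14286)
(119 + Y)*416 = (119 + 1/7)*416 = (834/7)*416 = 346944/7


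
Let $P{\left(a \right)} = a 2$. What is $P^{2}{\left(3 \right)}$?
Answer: $36$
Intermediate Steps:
$P{\left(a \right)} = 2 a$
$P^{2}{\left(3 \right)} = \left(2 \cdot 3\right)^{2} = 6^{2} = 36$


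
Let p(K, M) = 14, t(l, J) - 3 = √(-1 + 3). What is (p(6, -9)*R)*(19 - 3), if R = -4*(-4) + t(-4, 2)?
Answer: 4256 + 224*√2 ≈ 4572.8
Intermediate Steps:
t(l, J) = 3 + √2 (t(l, J) = 3 + √(-1 + 3) = 3 + √2)
R = 19 + √2 (R = -4*(-4) + (3 + √2) = 16 + (3 + √2) = 19 + √2 ≈ 20.414)
(p(6, -9)*R)*(19 - 3) = (14*(19 + √2))*(19 - 3) = (266 + 14*√2)*16 = 4256 + 224*√2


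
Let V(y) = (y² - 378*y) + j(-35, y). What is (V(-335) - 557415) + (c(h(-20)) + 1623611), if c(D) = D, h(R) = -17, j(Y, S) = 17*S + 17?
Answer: 1299356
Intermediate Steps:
j(Y, S) = 17 + 17*S
V(y) = 17 + y² - 361*y (V(y) = (y² - 378*y) + (17 + 17*y) = 17 + y² - 361*y)
(V(-335) - 557415) + (c(h(-20)) + 1623611) = ((17 + (-335)² - 361*(-335)) - 557415) + (-17 + 1623611) = ((17 + 112225 + 120935) - 557415) + 1623594 = (233177 - 557415) + 1623594 = -324238 + 1623594 = 1299356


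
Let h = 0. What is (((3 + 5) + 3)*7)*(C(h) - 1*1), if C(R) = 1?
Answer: 0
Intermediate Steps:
(((3 + 5) + 3)*7)*(C(h) - 1*1) = (((3 + 5) + 3)*7)*(1 - 1*1) = ((8 + 3)*7)*(1 - 1) = (11*7)*0 = 77*0 = 0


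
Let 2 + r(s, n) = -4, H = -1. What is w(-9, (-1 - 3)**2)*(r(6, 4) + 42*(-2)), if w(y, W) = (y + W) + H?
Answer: -540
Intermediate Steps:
r(s, n) = -6 (r(s, n) = -2 - 4 = -6)
w(y, W) = -1 + W + y (w(y, W) = (y + W) - 1 = (W + y) - 1 = -1 + W + y)
w(-9, (-1 - 3)**2)*(r(6, 4) + 42*(-2)) = (-1 + (-1 - 3)**2 - 9)*(-6 + 42*(-2)) = (-1 + (-4)**2 - 9)*(-6 - 84) = (-1 + 16 - 9)*(-90) = 6*(-90) = -540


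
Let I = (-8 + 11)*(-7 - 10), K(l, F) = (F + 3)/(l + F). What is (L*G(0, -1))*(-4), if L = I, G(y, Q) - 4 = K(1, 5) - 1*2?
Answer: 680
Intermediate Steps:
K(l, F) = (3 + F)/(F + l)
G(y, Q) = 10/3 (G(y, Q) = 4 + ((3 + 5)/(5 + 1) - 1*2) = 4 + (8/6 - 2) = 4 + ((⅙)*8 - 2) = 4 + (4/3 - 2) = 4 - ⅔ = 10/3)
I = -51 (I = 3*(-17) = -51)
L = -51
(L*G(0, -1))*(-4) = -51*10/3*(-4) = -170*(-4) = 680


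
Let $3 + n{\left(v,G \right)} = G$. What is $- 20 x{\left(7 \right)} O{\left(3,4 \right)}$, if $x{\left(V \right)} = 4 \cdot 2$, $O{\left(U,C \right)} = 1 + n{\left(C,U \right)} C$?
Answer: $-160$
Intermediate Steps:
$n{\left(v,G \right)} = -3 + G$
$O{\left(U,C \right)} = 1 + C \left(-3 + U\right)$ ($O{\left(U,C \right)} = 1 + \left(-3 + U\right) C = 1 + C \left(-3 + U\right)$)
$x{\left(V \right)} = 8$
$- 20 x{\left(7 \right)} O{\left(3,4 \right)} = \left(-20\right) 8 \left(1 + 4 \left(-3 + 3\right)\right) = - 160 \left(1 + 4 \cdot 0\right) = - 160 \left(1 + 0\right) = \left(-160\right) 1 = -160$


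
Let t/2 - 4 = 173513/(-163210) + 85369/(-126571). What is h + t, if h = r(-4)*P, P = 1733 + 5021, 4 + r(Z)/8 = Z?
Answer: -4464650472309253/10328826455 ≈ -4.3225e+5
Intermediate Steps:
r(Z) = -32 + 8*Z
P = 6754
t = 46735823227/10328826455 (t = 8 + 2*(173513/(-163210) + 85369/(-126571)) = 8 + 2*(173513*(-1/163210) + 85369*(-1/126571)) = 8 + 2*(-173513/163210 - 85369/126571) = 8 + 2*(-35894788413/20657652910) = 8 - 35894788413/10328826455 = 46735823227/10328826455 ≈ 4.5248)
h = -432256 (h = (-32 + 8*(-4))*6754 = (-32 - 32)*6754 = -64*6754 = -432256)
h + t = -432256 + 46735823227/10328826455 = -4464650472309253/10328826455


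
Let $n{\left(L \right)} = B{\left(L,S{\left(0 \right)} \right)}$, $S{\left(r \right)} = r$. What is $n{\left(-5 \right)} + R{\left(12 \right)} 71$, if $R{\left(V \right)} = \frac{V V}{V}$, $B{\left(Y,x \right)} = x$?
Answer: $852$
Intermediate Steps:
$n{\left(L \right)} = 0$
$R{\left(V \right)} = V$ ($R{\left(V \right)} = \frac{V^{2}}{V} = V$)
$n{\left(-5 \right)} + R{\left(12 \right)} 71 = 0 + 12 \cdot 71 = 0 + 852 = 852$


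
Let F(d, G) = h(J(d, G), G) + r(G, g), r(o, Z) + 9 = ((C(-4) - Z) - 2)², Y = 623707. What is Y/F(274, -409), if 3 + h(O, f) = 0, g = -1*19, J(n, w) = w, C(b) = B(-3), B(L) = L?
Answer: 623707/184 ≈ 3389.7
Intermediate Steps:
C(b) = -3
g = -19
h(O, f) = -3 (h(O, f) = -3 + 0 = -3)
r(o, Z) = -9 + (-5 - Z)² (r(o, Z) = -9 + ((-3 - Z) - 2)² = -9 + (-5 - Z)²)
F(d, G) = 184 (F(d, G) = -3 + (-9 + (5 - 19)²) = -3 + (-9 + (-14)²) = -3 + (-9 + 196) = -3 + 187 = 184)
Y/F(274, -409) = 623707/184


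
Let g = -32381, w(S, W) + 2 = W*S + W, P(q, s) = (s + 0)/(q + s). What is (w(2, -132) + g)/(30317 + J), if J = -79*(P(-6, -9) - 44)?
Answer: -163895/168728 ≈ -0.97136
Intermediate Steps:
P(q, s) = s/(q + s)
w(S, W) = -2 + W + S*W (w(S, W) = -2 + (W*S + W) = -2 + (S*W + W) = -2 + (W + S*W) = -2 + W + S*W)
J = 17143/5 (J = -79*(-9/(-6 - 9) - 44) = -79*(-9/(-15) - 44) = -79*(-9*(-1/15) - 44) = -79*(3/5 - 44) = -79*(-217/5) = 17143/5 ≈ 3428.6)
(w(2, -132) + g)/(30317 + J) = ((-2 - 132 + 2*(-132)) - 32381)/(30317 + 17143/5) = ((-2 - 132 - 264) - 32381)/(168728/5) = (-398 - 32381)*(5/168728) = -32779*5/168728 = -163895/168728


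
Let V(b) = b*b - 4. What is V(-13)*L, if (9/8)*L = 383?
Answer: 168520/3 ≈ 56173.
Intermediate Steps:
L = 3064/9 (L = (8/9)*383 = 3064/9 ≈ 340.44)
V(b) = -4 + b² (V(b) = b² - 4 = -4 + b²)
V(-13)*L = (-4 + (-13)²)*(3064/9) = (-4 + 169)*(3064/9) = 165*(3064/9) = 168520/3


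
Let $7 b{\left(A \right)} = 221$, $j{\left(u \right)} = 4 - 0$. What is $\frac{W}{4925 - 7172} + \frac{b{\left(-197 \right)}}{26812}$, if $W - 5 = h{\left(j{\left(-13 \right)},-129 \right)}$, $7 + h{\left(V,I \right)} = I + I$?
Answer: $\frac{7042061}{60246564} \approx 0.11689$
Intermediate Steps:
$j{\left(u \right)} = 4$ ($j{\left(u \right)} = 4 + 0 = 4$)
$h{\left(V,I \right)} = -7 + 2 I$ ($h{\left(V,I \right)} = -7 + \left(I + I\right) = -7 + 2 I$)
$W = -260$ ($W = 5 + \left(-7 + 2 \left(-129\right)\right) = 5 - 265 = -260$)
$b{\left(A \right)} = \frac{221}{7}$ ($b{\left(A \right)} = \frac{1}{7} \cdot 221 = \frac{221}{7}$)
$\frac{W}{4925 - 7172} + \frac{b{\left(-197 \right)}}{26812} = - \frac{260}{4925 - 7172} + \frac{221}{7 \cdot 26812} = - \frac{260}{-2247} + \frac{221}{7} \cdot \frac{1}{26812} = \left(-260\right) \left(- \frac{1}{2247}\right) + \frac{221}{187684} = \frac{260}{2247} + \frac{221}{187684} = \frac{7042061}{60246564}$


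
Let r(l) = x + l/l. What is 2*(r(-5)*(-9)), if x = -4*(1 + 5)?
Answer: 414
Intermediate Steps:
x = -24 (x = -4*6 = -24)
r(l) = -23 (r(l) = -24 + l/l = -24 + 1 = -23)
2*(r(-5)*(-9)) = 2*(-23*(-9)) = 2*207 = 414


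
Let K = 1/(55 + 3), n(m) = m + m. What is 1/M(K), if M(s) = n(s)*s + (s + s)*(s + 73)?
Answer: 841/2118 ≈ 0.39707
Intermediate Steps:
n(m) = 2*m
K = 1/58 ≈ 0.017241
M(s) = 2*s² + 2*s*(73 + s) (M(s) = (2*s)*s + (s + s)*(s + 73) = 2*s² + (2*s)*(73 + s) = 2*s² + 2*s*(73 + s))
1/M(K) = 1/(2*(1/58)*(73 + 2*(1/58))) = 1/(2*(1/58)*(73 + 1/29)) = 1/(2*(1/58)*(2118/29)) = 1/(2118/841) = 841/2118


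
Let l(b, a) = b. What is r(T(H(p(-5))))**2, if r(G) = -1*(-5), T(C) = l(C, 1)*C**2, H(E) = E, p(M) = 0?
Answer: 25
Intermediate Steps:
T(C) = C**3 (T(C) = C*C**2 = C**3)
r(G) = 5
r(T(H(p(-5))))**2 = 5**2 = 25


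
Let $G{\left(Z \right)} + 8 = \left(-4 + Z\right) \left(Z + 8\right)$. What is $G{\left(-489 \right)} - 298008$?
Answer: $-60883$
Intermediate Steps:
$G{\left(Z \right)} = -8 + \left(-4 + Z\right) \left(8 + Z\right)$ ($G{\left(Z \right)} = -8 + \left(-4 + Z\right) \left(Z + 8\right) = -8 + \left(-4 + Z\right) \left(8 + Z\right)$)
$G{\left(-489 \right)} - 298008 = \left(-40 + \left(-489\right)^{2} + 4 \left(-489\right)\right) - 298008 = \left(-40 + 239121 - 1956\right) - 298008 = 237125 - 298008 = -60883$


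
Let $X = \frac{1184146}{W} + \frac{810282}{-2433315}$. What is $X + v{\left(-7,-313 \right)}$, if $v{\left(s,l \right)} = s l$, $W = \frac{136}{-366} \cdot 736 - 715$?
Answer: $\frac{145656296154783}{146723216765} \approx 992.73$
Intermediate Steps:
$W = - \frac{180893}{183}$ ($W = 136 \left(- \frac{1}{366}\right) 736 - 715 = \left(- \frac{68}{183}\right) 736 - 715 = - \frac{50048}{183} - 715 = - \frac{180893}{183} \approx -988.49$)
$v{\left(s,l \right)} = l s$
$X = - \frac{175814271777332}{146723216765}$ ($X = \frac{1184146}{- \frac{180893}{183}} + \frac{810282}{-2433315} = 1184146 \left(- \frac{183}{180893}\right) + 810282 \left(- \frac{1}{2433315}\right) = - \frac{216698718}{180893} - \frac{270094}{811105} = - \frac{175814271777332}{146723216765} \approx -1198.3$)
$X + v{\left(-7,-313 \right)} = - \frac{175814271777332}{146723216765} - -2191 = - \frac{175814271777332}{146723216765} + 2191 = \frac{145656296154783}{146723216765}$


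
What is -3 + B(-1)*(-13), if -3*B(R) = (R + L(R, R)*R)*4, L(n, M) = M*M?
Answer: -113/3 ≈ -37.667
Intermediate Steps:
L(n, M) = M**2
B(R) = -4*R/3 - 4*R**3/3 (B(R) = -(R + R**2*R)*4/3 = -(R + R**3)*4/3 = -(4*R + 4*R**3)/3 = -4*R/3 - 4*R**3/3)
-3 + B(-1)*(-13) = -3 - 4/3*(-1)*(1 + (-1)**2)*(-13) = -3 - 4/3*(-1)*(1 + 1)*(-13) = -3 - 4/3*(-1)*2*(-13) = -3 + (8/3)*(-13) = -3 - 104/3 = -113/3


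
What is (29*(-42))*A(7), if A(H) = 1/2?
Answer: -609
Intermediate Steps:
A(H) = ½
(29*(-42))*A(7) = (29*(-42))*(½) = -1218*½ = -609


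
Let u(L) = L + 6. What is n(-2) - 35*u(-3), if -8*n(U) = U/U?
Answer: -841/8 ≈ -105.13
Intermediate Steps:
n(U) = -⅛ (n(U) = -U/(8*U) = -⅛*1 = -⅛)
u(L) = 6 + L
n(-2) - 35*u(-3) = -⅛ - 35*(6 - 3) = -⅛ - 35*3 = -⅛ - 105 = -841/8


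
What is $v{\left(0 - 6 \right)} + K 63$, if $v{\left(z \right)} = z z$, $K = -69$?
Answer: $-4311$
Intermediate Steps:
$v{\left(z \right)} = z^{2}$
$v{\left(0 - 6 \right)} + K 63 = \left(0 - 6\right)^{2} - 4347 = \left(-6\right)^{2} - 4347 = 36 - 4347 = -4311$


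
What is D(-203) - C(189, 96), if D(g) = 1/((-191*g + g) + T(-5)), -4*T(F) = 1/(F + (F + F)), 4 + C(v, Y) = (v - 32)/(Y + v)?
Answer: 2274876683/659547285 ≈ 3.4492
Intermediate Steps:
C(v, Y) = -4 + (-32 + v)/(Y + v) (C(v, Y) = -4 + (v - 32)/(Y + v) = -4 + (-32 + v)/(Y + v))
T(F) = -1/(12*F) (T(F) = -1/(4*(F + (F + F))) = -1/(4*(F + 2*F)) = -1/(3*F)/4 = -1/(12*F))
D(g) = 1/(1/60 - 190*g) (D(g) = 1/((-191*g + g) - 1/12/(-5)) = 1/(-190*g - 1/12*(-⅕)) = 1/(-190*g + 1/60) = 1/(1/60 - 190*g))
D(-203) - C(189, 96) = -60/(-1 + 11400*(-203)) - (-32 - 4*96 - 3*189)/(96 + 189) = -60/(-1 - 2314200) - (-32 - 384 - 567)/285 = -60/(-2314201) - (-983)/285 = -60*(-1/2314201) - 1*(-983/285) = 60/2314201 + 983/285 = 2274876683/659547285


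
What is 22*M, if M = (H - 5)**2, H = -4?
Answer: 1782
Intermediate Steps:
M = 81 (M = (-4 - 5)**2 = (-9)**2 = 81)
22*M = 22*81 = 1782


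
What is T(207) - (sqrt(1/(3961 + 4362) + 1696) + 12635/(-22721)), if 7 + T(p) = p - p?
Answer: -146412/22721 - sqrt(117485878307)/8323 ≈ -47.626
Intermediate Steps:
T(p) = -7 (T(p) = -7 + (p - p) = -7 + 0 = -7)
T(207) - (sqrt(1/(3961 + 4362) + 1696) + 12635/(-22721)) = -7 - (sqrt(1/(3961 + 4362) + 1696) + 12635/(-22721)) = -7 - (sqrt(1/8323 + 1696) + 12635*(-1/22721)) = -7 - (sqrt(1/8323 + 1696) - 12635/22721) = -7 - (sqrt(14115809/8323) - 12635/22721) = -7 - (sqrt(117485878307)/8323 - 12635/22721) = -7 - (-12635/22721 + sqrt(117485878307)/8323) = -7 + (12635/22721 - sqrt(117485878307)/8323) = -146412/22721 - sqrt(117485878307)/8323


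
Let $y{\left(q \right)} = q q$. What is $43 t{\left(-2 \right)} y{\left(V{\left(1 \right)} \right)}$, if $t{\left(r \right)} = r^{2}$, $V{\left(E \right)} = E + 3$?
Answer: $2752$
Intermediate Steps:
$V{\left(E \right)} = 3 + E$
$y{\left(q \right)} = q^{2}$
$43 t{\left(-2 \right)} y{\left(V{\left(1 \right)} \right)} = 43 \left(-2\right)^{2} \left(3 + 1\right)^{2} = 43 \cdot 4 \cdot 4^{2} = 172 \cdot 16 = 2752$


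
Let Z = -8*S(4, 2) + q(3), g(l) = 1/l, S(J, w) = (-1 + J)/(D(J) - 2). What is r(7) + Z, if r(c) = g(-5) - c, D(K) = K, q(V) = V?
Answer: -81/5 ≈ -16.200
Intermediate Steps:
S(J, w) = (-1 + J)/(-2 + J) (S(J, w) = (-1 + J)/(J - 2) = (-1 + J)/(-2 + J))
Z = -9 (Z = -8*(-1 + 4)/(-2 + 4) + 3 = -8*3/2 + 3 = -12 + 3 = -9)
r(c) = -1/5 - c (r(c) = 1/(-5) - c = -1/5 - c)
r(7) + Z = (-1/5 - 1*7) - 9 = (-1/5 - 7) - 9 = -36/5 - 9 = -81/5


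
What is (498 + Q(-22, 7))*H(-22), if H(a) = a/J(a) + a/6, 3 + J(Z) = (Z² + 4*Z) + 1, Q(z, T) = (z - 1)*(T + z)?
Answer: -618200/197 ≈ -3138.1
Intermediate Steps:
Q(z, T) = (-1 + z)*(T + z)
J(Z) = -2 + Z² + 4*Z (J(Z) = -3 + ((Z² + 4*Z) + 1) = -3 + (1 + Z² + 4*Z) = -2 + Z² + 4*Z)
H(a) = a/6 + a/(-2 + a² + 4*a) (H(a) = a/(-2 + a² + 4*a) + a/6 = a/6 + a/(-2 + a² + 4*a))
(498 + Q(-22, 7))*H(-22) = (498 + ((-22)² - 1*7 - 1*(-22) + 7*(-22)))*((⅙)*(-22)*(4 + (-22)² + 4*(-22))/(-2 + (-22)² + 4*(-22))) = (498 + (484 - 7 + 22 - 154))*((⅙)*(-22)*(4 + 484 - 88)/(-2 + 484 - 88)) = (498 + 345)*((⅙)*(-22)*400/394) = 843*((⅙)*(-22)*(1/394)*400) = 843*(-2200/591) = -618200/197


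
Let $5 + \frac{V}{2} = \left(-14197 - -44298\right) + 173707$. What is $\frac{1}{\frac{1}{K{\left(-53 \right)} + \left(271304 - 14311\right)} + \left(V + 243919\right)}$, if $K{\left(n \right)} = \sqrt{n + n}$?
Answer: $\frac{21515115319646684}{14017635508716524475263} + \frac{i \sqrt{106}}{28035271017433048950526} \approx 1.5349 \cdot 10^{-6} + 3.6724 \cdot 10^{-22} i$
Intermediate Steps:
$K{\left(n \right)} = \sqrt{2} \sqrt{n}$ ($K{\left(n \right)} = \sqrt{2 n} = \sqrt{2} \sqrt{n}$)
$V = 407606$ ($V = -10 + 2 \left(\left(-14197 - -44298\right) + 173707\right) = -10 + 2 \left(\left(-14197 + 44298\right) + 173707\right) = -10 + 2 \left(30101 + 173707\right) = -10 + 2 \cdot 203808 = -10 + 407616 = 407606$)
$\frac{1}{\frac{1}{K{\left(-53 \right)} + \left(271304 - 14311\right)} + \left(V + 243919\right)} = \frac{1}{\frac{1}{\sqrt{2} \sqrt{-53} + \left(271304 - 14311\right)} + \left(407606 + 243919\right)} = \frac{1}{\frac{1}{\sqrt{2} i \sqrt{53} + 256993} + 651525} = \frac{1}{\frac{1}{i \sqrt{106} + 256993} + 651525} = \frac{1}{\frac{1}{256993 + i \sqrt{106}} + 651525} = \frac{1}{651525 + \frac{1}{256993 + i \sqrt{106}}}$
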